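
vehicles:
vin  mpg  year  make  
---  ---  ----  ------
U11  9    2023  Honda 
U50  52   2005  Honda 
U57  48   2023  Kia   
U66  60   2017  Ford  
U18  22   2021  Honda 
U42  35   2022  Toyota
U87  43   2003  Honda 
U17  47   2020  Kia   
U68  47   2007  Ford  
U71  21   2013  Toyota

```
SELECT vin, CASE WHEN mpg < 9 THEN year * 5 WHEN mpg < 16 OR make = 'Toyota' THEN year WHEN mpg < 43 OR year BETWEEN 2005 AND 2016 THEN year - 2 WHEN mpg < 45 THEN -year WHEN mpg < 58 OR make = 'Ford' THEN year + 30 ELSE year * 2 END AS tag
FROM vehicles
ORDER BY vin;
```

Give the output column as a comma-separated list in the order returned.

2023, 2050, 2019, 2022, 2003, 2053, 2047, 2005, 2013, -2003

vin=U11: mpg < 16 OR make = 'Toyota' → 2023
vin=U17: mpg < 58 OR make = 'Ford' → 2050
vin=U18: mpg < 43 OR year BETWEEN 2005 AND 2016 → 2019
vin=U42: mpg < 16 OR make = 'Toyota' → 2022
vin=U50: mpg < 43 OR year BETWEEN 2005 AND 2016 → 2003
vin=U57: mpg < 58 OR make = 'Ford' → 2053
vin=U66: mpg < 58 OR make = 'Ford' → 2047
vin=U68: mpg < 43 OR year BETWEEN 2005 AND 2016 → 2005
vin=U71: mpg < 16 OR make = 'Toyota' → 2013
vin=U87: mpg < 45 → -2003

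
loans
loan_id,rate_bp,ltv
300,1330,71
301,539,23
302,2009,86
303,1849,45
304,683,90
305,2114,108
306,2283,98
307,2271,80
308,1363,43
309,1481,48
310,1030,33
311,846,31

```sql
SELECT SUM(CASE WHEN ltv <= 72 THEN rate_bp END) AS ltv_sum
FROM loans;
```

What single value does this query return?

8438

loan_id=300: ✓ → 1330
loan_id=301: ✓ → 539
loan_id=302: ✗
loan_id=303: ✓ → 1849
loan_id=304: ✗
loan_id=305: ✗
loan_id=306: ✗
loan_id=307: ✗
loan_id=308: ✓ → 1363
loan_id=309: ✓ → 1481
loan_id=310: ✓ → 1030
loan_id=311: ✓ → 846
ltv_sum = 1330 + 539 + 1849 + 1363 + 1481 + 1030 + 846 = 8438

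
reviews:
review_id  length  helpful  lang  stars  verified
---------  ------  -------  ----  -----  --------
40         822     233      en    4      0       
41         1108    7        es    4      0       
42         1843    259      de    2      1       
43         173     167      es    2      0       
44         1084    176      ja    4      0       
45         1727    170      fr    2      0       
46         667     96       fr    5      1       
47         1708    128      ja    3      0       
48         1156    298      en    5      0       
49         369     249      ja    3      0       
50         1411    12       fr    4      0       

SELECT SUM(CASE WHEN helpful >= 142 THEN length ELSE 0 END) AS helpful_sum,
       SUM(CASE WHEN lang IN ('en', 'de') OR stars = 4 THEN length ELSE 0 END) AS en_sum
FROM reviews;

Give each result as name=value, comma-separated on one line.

[helpful_sum: helpful >= 142]
review_id=40: ✓ → 822
review_id=41: ✗
review_id=42: ✓ → 1843
review_id=43: ✓ → 173
review_id=44: ✓ → 1084
review_id=45: ✓ → 1727
review_id=46: ✗
review_id=47: ✗
review_id=48: ✓ → 1156
review_id=49: ✓ → 369
review_id=50: ✗
helpful_sum = 822 + 1843 + 173 + 1084 + 1727 + 1156 + 369 = 7174
—
[en_sum: lang IN ('en', 'de') OR stars = 4]
review_id=40: ✓ → 822
review_id=41: ✓ → 1108
review_id=42: ✓ → 1843
review_id=43: ✗
review_id=44: ✓ → 1084
review_id=45: ✗
review_id=46: ✗
review_id=47: ✗
review_id=48: ✓ → 1156
review_id=49: ✗
review_id=50: ✓ → 1411
en_sum = 822 + 1108 + 1843 + 1084 + 1156 + 1411 = 7424

helpful_sum=7174, en_sum=7424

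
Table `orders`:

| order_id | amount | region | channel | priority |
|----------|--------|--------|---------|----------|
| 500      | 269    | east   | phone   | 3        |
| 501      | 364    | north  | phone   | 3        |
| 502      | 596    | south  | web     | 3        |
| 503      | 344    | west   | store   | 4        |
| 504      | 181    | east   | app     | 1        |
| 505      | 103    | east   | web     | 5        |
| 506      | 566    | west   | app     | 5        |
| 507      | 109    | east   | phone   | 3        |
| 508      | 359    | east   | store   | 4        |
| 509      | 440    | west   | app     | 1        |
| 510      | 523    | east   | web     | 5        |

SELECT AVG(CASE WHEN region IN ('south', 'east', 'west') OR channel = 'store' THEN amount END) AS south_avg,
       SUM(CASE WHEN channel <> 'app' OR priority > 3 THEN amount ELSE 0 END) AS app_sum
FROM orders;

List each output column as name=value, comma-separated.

south_avg=349, app_sum=3233

[south_avg: region IN ('south', 'east', 'west') OR channel = 'store']
order_id=500: ✓ → 269
order_id=501: ✗
order_id=502: ✓ → 596
order_id=503: ✓ → 344
order_id=504: ✓ → 181
order_id=505: ✓ → 103
order_id=506: ✓ → 566
order_id=507: ✓ → 109
order_id=508: ✓ → 359
order_id=509: ✓ → 440
order_id=510: ✓ → 523
south_avg = (269 + 596 + 344 + 181 + 103 + 566 + 109 + 359 + 440 + 523) / 10 = 349
—
[app_sum: channel <> 'app' OR priority > 3]
order_id=500: ✓ → 269
order_id=501: ✓ → 364
order_id=502: ✓ → 596
order_id=503: ✓ → 344
order_id=504: ✗
order_id=505: ✓ → 103
order_id=506: ✓ → 566
order_id=507: ✓ → 109
order_id=508: ✓ → 359
order_id=509: ✗
order_id=510: ✓ → 523
app_sum = 269 + 364 + 596 + 344 + 103 + 566 + 109 + 359 + 523 = 3233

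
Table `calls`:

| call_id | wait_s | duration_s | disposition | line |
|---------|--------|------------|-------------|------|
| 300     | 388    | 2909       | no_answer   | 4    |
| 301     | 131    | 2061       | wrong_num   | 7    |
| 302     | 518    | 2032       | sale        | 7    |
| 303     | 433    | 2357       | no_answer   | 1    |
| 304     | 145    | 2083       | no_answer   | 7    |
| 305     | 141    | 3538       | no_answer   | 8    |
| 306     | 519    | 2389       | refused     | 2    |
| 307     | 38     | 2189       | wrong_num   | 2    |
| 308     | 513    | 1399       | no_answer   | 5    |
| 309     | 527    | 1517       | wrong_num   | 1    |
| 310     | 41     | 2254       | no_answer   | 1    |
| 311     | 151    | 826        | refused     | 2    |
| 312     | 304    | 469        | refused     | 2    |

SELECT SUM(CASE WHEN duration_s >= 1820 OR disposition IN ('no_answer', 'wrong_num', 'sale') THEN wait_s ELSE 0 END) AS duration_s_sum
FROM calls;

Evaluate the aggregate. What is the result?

call_id=300: ✓ → 388
call_id=301: ✓ → 131
call_id=302: ✓ → 518
call_id=303: ✓ → 433
call_id=304: ✓ → 145
call_id=305: ✓ → 141
call_id=306: ✓ → 519
call_id=307: ✓ → 38
call_id=308: ✓ → 513
call_id=309: ✓ → 527
call_id=310: ✓ → 41
call_id=311: ✗
call_id=312: ✗
duration_s_sum = 388 + 131 + 518 + 433 + 145 + 141 + 519 + 38 + 513 + 527 + 41 = 3394

3394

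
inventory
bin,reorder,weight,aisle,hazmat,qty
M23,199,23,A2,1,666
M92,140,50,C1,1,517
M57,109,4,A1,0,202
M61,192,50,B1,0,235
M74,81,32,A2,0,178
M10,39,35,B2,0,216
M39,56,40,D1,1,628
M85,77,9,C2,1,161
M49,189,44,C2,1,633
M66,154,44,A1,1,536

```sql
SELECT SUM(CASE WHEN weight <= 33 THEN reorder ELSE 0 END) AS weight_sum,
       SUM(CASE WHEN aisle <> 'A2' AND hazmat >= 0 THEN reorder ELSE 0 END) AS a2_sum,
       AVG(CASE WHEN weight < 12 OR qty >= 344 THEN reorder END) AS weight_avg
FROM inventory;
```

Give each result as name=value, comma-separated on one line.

[weight_sum: weight <= 33]
bin=M23: ✓ → 199
bin=M92: ✗
bin=M57: ✓ → 109
bin=M61: ✗
bin=M74: ✓ → 81
bin=M10: ✗
bin=M39: ✗
bin=M85: ✓ → 77
bin=M49: ✗
bin=M66: ✗
weight_sum = 199 + 109 + 81 + 77 = 466
—
[a2_sum: aisle <> 'A2' AND hazmat >= 0]
bin=M23: ✗
bin=M92: ✓ → 140
bin=M57: ✓ → 109
bin=M61: ✓ → 192
bin=M74: ✗
bin=M10: ✓ → 39
bin=M39: ✓ → 56
bin=M85: ✓ → 77
bin=M49: ✓ → 189
bin=M66: ✓ → 154
a2_sum = 140 + 109 + 192 + 39 + 56 + 77 + 189 + 154 = 956
—
[weight_avg: weight < 12 OR qty >= 344]
bin=M23: ✓ → 199
bin=M92: ✓ → 140
bin=M57: ✓ → 109
bin=M61: ✗
bin=M74: ✗
bin=M10: ✗
bin=M39: ✓ → 56
bin=M85: ✓ → 77
bin=M49: ✓ → 189
bin=M66: ✓ → 154
weight_avg = (199 + 140 + 109 + 56 + 77 + 189 + 154) / 7 = 132

weight_sum=466, a2_sum=956, weight_avg=132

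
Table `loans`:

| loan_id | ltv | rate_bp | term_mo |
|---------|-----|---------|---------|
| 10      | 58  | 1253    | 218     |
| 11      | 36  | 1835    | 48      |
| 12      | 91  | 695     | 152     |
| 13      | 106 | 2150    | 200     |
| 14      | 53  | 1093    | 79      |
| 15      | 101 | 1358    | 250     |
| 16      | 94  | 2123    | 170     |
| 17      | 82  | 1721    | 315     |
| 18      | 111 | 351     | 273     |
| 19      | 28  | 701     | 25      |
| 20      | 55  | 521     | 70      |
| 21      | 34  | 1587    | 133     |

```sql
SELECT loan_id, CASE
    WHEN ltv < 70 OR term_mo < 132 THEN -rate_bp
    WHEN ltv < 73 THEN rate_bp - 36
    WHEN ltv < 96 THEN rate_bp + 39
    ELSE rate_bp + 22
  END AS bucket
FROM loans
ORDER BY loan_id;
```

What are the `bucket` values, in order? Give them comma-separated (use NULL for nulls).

-1253, -1835, 734, 2172, -1093, 1380, 2162, 1760, 373, -701, -521, -1587

loan_id=10: ltv < 70 OR term_mo < 132 → -1253
loan_id=11: ltv < 70 OR term_mo < 132 → -1835
loan_id=12: ltv < 96 → 734
loan_id=13: ELSE → 2172
loan_id=14: ltv < 70 OR term_mo < 132 → -1093
loan_id=15: ELSE → 1380
loan_id=16: ltv < 96 → 2162
loan_id=17: ltv < 96 → 1760
loan_id=18: ELSE → 373
loan_id=19: ltv < 70 OR term_mo < 132 → -701
loan_id=20: ltv < 70 OR term_mo < 132 → -521
loan_id=21: ltv < 70 OR term_mo < 132 → -1587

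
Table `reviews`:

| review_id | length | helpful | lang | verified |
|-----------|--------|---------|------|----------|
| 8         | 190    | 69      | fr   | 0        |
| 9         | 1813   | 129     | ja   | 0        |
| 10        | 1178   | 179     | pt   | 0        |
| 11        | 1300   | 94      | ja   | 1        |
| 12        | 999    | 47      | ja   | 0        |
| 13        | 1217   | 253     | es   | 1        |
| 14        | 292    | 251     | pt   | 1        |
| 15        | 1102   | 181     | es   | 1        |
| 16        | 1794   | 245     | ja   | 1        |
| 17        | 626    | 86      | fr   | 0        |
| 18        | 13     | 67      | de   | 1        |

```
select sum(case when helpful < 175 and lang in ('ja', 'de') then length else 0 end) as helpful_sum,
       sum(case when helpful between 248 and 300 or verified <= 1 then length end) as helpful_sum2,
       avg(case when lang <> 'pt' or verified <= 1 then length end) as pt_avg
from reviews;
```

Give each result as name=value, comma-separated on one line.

helpful_sum=4125, helpful_sum2=10524, pt_avg=956.7272727273

[helpful_sum: helpful < 175 and lang in ('ja', 'de')]
review_id=8: ✗
review_id=9: ✓ → 1813
review_id=10: ✗
review_id=11: ✓ → 1300
review_id=12: ✓ → 999
review_id=13: ✗
review_id=14: ✗
review_id=15: ✗
review_id=16: ✗
review_id=17: ✗
review_id=18: ✓ → 13
helpful_sum = 1813 + 1300 + 999 + 13 = 4125
—
[helpful_sum2: helpful between 248 and 300 or verified <= 1]
review_id=8: ✓ → 190
review_id=9: ✓ → 1813
review_id=10: ✓ → 1178
review_id=11: ✓ → 1300
review_id=12: ✓ → 999
review_id=13: ✓ → 1217
review_id=14: ✓ → 292
review_id=15: ✓ → 1102
review_id=16: ✓ → 1794
review_id=17: ✓ → 626
review_id=18: ✓ → 13
helpful_sum2 = 190 + 1813 + 1178 + 1300 + 999 + 1217 + 292 + 1102 + 1794 + 626 + 13 = 10524
—
[pt_avg: lang <> 'pt' or verified <= 1]
review_id=8: ✓ → 190
review_id=9: ✓ → 1813
review_id=10: ✓ → 1178
review_id=11: ✓ → 1300
review_id=12: ✓ → 999
review_id=13: ✓ → 1217
review_id=14: ✓ → 292
review_id=15: ✓ → 1102
review_id=16: ✓ → 1794
review_id=17: ✓ → 626
review_id=18: ✓ → 13
pt_avg = (190 + 1813 + 1178 + 1300 + 999 + 1217 + 292 + 1102 + 1794 + 626 + 13) / 11 = 956.7272727273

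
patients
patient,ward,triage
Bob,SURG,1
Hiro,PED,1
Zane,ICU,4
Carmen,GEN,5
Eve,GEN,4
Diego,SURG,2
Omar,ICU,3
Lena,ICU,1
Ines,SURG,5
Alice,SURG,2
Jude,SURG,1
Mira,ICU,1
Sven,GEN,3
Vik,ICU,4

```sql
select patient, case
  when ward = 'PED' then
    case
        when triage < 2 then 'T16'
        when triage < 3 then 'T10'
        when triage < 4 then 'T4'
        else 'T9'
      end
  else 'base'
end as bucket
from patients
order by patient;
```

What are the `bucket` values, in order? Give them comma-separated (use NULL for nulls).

patient=Alice: ward='SURG' → outer ELSE → base
patient=Bob: ward='SURG' → outer ELSE → base
patient=Carmen: ward='GEN' → outer ELSE → base
patient=Diego: ward='SURG' → outer ELSE → base
patient=Eve: ward='GEN' → outer ELSE → base
patient=Hiro: ward='PED' → inner[triage < 2] → T16
patient=Ines: ward='SURG' → outer ELSE → base
patient=Jude: ward='SURG' → outer ELSE → base
patient=Lena: ward='ICU' → outer ELSE → base
patient=Mira: ward='ICU' → outer ELSE → base
patient=Omar: ward='ICU' → outer ELSE → base
patient=Sven: ward='GEN' → outer ELSE → base
patient=Vik: ward='ICU' → outer ELSE → base
patient=Zane: ward='ICU' → outer ELSE → base

base, base, base, base, base, T16, base, base, base, base, base, base, base, base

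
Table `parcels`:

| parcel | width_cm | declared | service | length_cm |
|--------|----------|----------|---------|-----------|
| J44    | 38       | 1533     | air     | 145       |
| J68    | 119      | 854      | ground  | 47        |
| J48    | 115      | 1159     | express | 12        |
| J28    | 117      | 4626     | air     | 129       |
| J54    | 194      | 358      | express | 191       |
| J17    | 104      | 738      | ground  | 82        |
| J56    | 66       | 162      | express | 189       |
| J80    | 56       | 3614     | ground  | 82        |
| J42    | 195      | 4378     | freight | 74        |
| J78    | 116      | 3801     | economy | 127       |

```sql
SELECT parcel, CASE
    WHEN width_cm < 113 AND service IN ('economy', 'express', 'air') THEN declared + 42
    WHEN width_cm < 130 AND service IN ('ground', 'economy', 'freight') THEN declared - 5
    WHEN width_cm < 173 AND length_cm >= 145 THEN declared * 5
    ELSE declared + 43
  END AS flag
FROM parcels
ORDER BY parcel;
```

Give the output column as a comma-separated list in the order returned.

733, 4669, 4421, 1575, 1202, 401, 204, 849, 3796, 3609

parcel=J17: width_cm < 130 AND service IN ('ground', 'economy', 'freight') → 733
parcel=J28: ELSE → 4669
parcel=J42: ELSE → 4421
parcel=J44: width_cm < 113 AND service IN ('economy', 'express', 'air') → 1575
parcel=J48: ELSE → 1202
parcel=J54: ELSE → 401
parcel=J56: width_cm < 113 AND service IN ('economy', 'express', 'air') → 204
parcel=J68: width_cm < 130 AND service IN ('ground', 'economy', 'freight') → 849
parcel=J78: width_cm < 130 AND service IN ('ground', 'economy', 'freight') → 3796
parcel=J80: width_cm < 130 AND service IN ('ground', 'economy', 'freight') → 3609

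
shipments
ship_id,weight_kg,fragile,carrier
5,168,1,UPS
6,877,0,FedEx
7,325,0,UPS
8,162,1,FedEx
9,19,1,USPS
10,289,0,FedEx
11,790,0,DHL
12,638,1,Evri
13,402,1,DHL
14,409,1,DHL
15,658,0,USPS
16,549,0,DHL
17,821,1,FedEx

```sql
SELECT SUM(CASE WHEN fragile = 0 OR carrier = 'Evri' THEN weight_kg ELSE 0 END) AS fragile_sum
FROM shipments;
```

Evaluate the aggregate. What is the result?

4126

ship_id=5: ✗
ship_id=6: ✓ → 877
ship_id=7: ✓ → 325
ship_id=8: ✗
ship_id=9: ✗
ship_id=10: ✓ → 289
ship_id=11: ✓ → 790
ship_id=12: ✓ → 638
ship_id=13: ✗
ship_id=14: ✗
ship_id=15: ✓ → 658
ship_id=16: ✓ → 549
ship_id=17: ✗
fragile_sum = 877 + 325 + 289 + 790 + 638 + 658 + 549 = 4126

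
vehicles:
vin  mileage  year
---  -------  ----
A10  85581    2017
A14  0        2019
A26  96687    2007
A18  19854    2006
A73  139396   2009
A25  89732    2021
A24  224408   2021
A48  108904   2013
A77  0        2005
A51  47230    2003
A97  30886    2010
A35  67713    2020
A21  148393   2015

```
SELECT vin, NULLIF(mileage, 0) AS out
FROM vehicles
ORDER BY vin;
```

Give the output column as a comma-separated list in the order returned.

vin=A10: mileage=85581 vs 0: differ → 85581
vin=A14: mileage=0 vs 0: equal → NULL
vin=A18: mileage=19854 vs 0: differ → 19854
vin=A21: mileage=148393 vs 0: differ → 148393
vin=A24: mileage=224408 vs 0: differ → 224408
vin=A25: mileage=89732 vs 0: differ → 89732
vin=A26: mileage=96687 vs 0: differ → 96687
vin=A35: mileage=67713 vs 0: differ → 67713
vin=A48: mileage=108904 vs 0: differ → 108904
vin=A51: mileage=47230 vs 0: differ → 47230
vin=A73: mileage=139396 vs 0: differ → 139396
vin=A77: mileage=0 vs 0: equal → NULL
vin=A97: mileage=30886 vs 0: differ → 30886

85581, NULL, 19854, 148393, 224408, 89732, 96687, 67713, 108904, 47230, 139396, NULL, 30886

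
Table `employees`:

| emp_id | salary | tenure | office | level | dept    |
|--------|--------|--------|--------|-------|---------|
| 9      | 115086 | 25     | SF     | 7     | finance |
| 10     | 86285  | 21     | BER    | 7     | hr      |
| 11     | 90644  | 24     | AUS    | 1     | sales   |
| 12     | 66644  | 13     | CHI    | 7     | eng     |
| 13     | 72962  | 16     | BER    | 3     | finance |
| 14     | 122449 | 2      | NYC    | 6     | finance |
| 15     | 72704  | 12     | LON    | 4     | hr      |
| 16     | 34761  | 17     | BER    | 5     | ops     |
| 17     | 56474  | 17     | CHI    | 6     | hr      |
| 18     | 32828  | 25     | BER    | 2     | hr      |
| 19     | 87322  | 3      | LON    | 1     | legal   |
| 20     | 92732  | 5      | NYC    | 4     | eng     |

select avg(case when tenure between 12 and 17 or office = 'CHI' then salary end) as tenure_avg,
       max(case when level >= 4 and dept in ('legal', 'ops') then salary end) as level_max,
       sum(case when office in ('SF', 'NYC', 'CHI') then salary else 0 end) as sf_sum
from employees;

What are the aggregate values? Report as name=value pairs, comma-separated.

tenure_avg=60709, level_max=34761, sf_sum=453385

[tenure_avg: tenure between 12 and 17 or office = 'CHI']
emp_id=9: ✗
emp_id=10: ✗
emp_id=11: ✗
emp_id=12: ✓ → 66644
emp_id=13: ✓ → 72962
emp_id=14: ✗
emp_id=15: ✓ → 72704
emp_id=16: ✓ → 34761
emp_id=17: ✓ → 56474
emp_id=18: ✗
emp_id=19: ✗
emp_id=20: ✗
tenure_avg = (66644 + 72962 + 72704 + 34761 + 56474) / 5 = 60709
—
[level_max: level >= 4 and dept in ('legal', 'ops')]
emp_id=9: ✗
emp_id=10: ✗
emp_id=11: ✗
emp_id=12: ✗
emp_id=13: ✗
emp_id=14: ✗
emp_id=15: ✗
emp_id=16: ✓ → 34761
emp_id=17: ✗
emp_id=18: ✗
emp_id=19: ✗
emp_id=20: ✗
level_max = MAX(34761) = 34761
—
[sf_sum: office in ('SF', 'NYC', 'CHI')]
emp_id=9: ✓ → 115086
emp_id=10: ✗
emp_id=11: ✗
emp_id=12: ✓ → 66644
emp_id=13: ✗
emp_id=14: ✓ → 122449
emp_id=15: ✗
emp_id=16: ✗
emp_id=17: ✓ → 56474
emp_id=18: ✗
emp_id=19: ✗
emp_id=20: ✓ → 92732
sf_sum = 115086 + 66644 + 122449 + 56474 + 92732 = 453385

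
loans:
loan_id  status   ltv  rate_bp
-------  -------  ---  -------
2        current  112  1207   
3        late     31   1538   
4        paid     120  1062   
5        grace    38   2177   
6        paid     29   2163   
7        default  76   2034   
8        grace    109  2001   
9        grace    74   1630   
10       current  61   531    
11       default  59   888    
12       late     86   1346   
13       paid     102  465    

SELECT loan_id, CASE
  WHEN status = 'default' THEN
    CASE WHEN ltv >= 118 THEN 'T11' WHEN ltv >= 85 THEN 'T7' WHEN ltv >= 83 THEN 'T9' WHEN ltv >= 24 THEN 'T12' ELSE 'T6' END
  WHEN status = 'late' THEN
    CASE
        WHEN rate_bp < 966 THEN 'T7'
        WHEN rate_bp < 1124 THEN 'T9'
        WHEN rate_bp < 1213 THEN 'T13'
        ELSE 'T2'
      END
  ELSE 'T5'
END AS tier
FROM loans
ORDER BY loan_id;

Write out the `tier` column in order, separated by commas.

T5, T2, T5, T5, T5, T12, T5, T5, T5, T12, T2, T5

loan_id=2: status='current' → outer ELSE → T5
loan_id=3: status='late' → inner[ELSE] → T2
loan_id=4: status='paid' → outer ELSE → T5
loan_id=5: status='grace' → outer ELSE → T5
loan_id=6: status='paid' → outer ELSE → T5
loan_id=7: status='default' → inner[ltv >= 24] → T12
loan_id=8: status='grace' → outer ELSE → T5
loan_id=9: status='grace' → outer ELSE → T5
loan_id=10: status='current' → outer ELSE → T5
loan_id=11: status='default' → inner[ltv >= 24] → T12
loan_id=12: status='late' → inner[ELSE] → T2
loan_id=13: status='paid' → outer ELSE → T5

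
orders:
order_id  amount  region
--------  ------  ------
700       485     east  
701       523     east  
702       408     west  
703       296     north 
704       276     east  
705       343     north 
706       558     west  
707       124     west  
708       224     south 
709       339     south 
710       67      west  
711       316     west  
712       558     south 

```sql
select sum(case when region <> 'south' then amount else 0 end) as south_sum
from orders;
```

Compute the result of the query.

3396

order_id=700: ✓ → 485
order_id=701: ✓ → 523
order_id=702: ✓ → 408
order_id=703: ✓ → 296
order_id=704: ✓ → 276
order_id=705: ✓ → 343
order_id=706: ✓ → 558
order_id=707: ✓ → 124
order_id=708: ✗
order_id=709: ✗
order_id=710: ✓ → 67
order_id=711: ✓ → 316
order_id=712: ✗
south_sum = 485 + 523 + 408 + 296 + 276 + 343 + 558 + 124 + 67 + 316 = 3396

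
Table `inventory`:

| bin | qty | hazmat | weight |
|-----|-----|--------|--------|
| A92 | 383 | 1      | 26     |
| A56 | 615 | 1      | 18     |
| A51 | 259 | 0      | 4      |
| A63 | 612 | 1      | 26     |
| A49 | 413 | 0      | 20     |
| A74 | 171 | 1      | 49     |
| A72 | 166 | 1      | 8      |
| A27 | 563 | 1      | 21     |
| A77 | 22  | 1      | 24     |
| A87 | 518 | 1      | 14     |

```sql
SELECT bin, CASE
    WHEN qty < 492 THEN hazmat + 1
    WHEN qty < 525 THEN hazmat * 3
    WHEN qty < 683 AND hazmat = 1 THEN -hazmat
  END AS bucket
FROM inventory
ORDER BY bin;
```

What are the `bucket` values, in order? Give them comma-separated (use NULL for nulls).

-1, 1, 1, -1, -1, 2, 2, 2, 3, 2

bin=A27: qty < 683 AND hazmat = 1 → -1
bin=A49: qty < 492 → 1
bin=A51: qty < 492 → 1
bin=A56: qty < 683 AND hazmat = 1 → -1
bin=A63: qty < 683 AND hazmat = 1 → -1
bin=A72: qty < 492 → 2
bin=A74: qty < 492 → 2
bin=A77: qty < 492 → 2
bin=A87: qty < 525 → 3
bin=A92: qty < 492 → 2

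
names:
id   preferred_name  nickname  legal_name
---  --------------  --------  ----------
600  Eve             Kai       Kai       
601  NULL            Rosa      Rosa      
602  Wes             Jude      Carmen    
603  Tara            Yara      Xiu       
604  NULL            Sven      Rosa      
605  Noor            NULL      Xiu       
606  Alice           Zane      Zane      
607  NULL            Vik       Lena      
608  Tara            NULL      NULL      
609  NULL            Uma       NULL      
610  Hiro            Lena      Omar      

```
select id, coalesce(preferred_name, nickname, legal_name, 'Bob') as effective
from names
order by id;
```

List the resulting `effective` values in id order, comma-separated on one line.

id=600: preferred_name=Eve → Eve
id=601: preferred_name=NULL, nickname=Rosa → Rosa
id=602: preferred_name=Wes → Wes
id=603: preferred_name=Tara → Tara
id=604: preferred_name=NULL, nickname=Sven → Sven
id=605: preferred_name=Noor → Noor
id=606: preferred_name=Alice → Alice
id=607: preferred_name=NULL, nickname=Vik → Vik
id=608: preferred_name=Tara → Tara
id=609: preferred_name=NULL, nickname=Uma → Uma
id=610: preferred_name=Hiro → Hiro

Eve, Rosa, Wes, Tara, Sven, Noor, Alice, Vik, Tara, Uma, Hiro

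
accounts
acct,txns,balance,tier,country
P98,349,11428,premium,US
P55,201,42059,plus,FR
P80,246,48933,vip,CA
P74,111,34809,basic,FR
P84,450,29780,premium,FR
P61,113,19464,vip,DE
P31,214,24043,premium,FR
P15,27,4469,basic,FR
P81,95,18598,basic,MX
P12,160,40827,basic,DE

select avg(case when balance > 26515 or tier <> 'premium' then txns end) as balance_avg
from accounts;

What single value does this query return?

acct=P98: ✗
acct=P55: ✓ → 201
acct=P80: ✓ → 246
acct=P74: ✓ → 111
acct=P84: ✓ → 450
acct=P61: ✓ → 113
acct=P31: ✗
acct=P15: ✓ → 27
acct=P81: ✓ → 95
acct=P12: ✓ → 160
balance_avg = (201 + 246 + 111 + 450 + 113 + 27 + 95 + 160) / 8 = 175.375

175.375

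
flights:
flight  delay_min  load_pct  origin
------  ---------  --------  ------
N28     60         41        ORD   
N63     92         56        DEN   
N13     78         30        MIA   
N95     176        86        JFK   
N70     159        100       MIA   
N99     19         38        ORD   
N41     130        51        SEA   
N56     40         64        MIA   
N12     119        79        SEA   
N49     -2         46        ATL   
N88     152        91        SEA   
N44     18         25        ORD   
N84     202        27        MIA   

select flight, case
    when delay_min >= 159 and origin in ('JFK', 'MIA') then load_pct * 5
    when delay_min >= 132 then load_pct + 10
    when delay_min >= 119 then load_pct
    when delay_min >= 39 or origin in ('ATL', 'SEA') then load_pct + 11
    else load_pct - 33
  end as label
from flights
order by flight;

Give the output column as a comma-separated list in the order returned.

flight=N12: delay_min >= 119 → 79
flight=N13: delay_min >= 39 or origin in ('ATL', 'SEA') → 41
flight=N28: delay_min >= 39 or origin in ('ATL', 'SEA') → 52
flight=N41: delay_min >= 119 → 51
flight=N44: ELSE → -8
flight=N49: delay_min >= 39 or origin in ('ATL', 'SEA') → 57
flight=N56: delay_min >= 39 or origin in ('ATL', 'SEA') → 75
flight=N63: delay_min >= 39 or origin in ('ATL', 'SEA') → 67
flight=N70: delay_min >= 159 and origin in ('JFK', 'MIA') → 500
flight=N84: delay_min >= 159 and origin in ('JFK', 'MIA') → 135
flight=N88: delay_min >= 132 → 101
flight=N95: delay_min >= 159 and origin in ('JFK', 'MIA') → 430
flight=N99: ELSE → 5

79, 41, 52, 51, -8, 57, 75, 67, 500, 135, 101, 430, 5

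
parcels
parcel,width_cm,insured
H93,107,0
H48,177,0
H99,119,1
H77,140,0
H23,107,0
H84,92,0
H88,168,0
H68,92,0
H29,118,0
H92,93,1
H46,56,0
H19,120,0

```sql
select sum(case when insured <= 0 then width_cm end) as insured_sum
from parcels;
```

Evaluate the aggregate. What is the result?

1177

parcel=H93: ✓ → 107
parcel=H48: ✓ → 177
parcel=H99: ✗
parcel=H77: ✓ → 140
parcel=H23: ✓ → 107
parcel=H84: ✓ → 92
parcel=H88: ✓ → 168
parcel=H68: ✓ → 92
parcel=H29: ✓ → 118
parcel=H92: ✗
parcel=H46: ✓ → 56
parcel=H19: ✓ → 120
insured_sum = 107 + 177 + 140 + 107 + 92 + 168 + 92 + 118 + 56 + 120 = 1177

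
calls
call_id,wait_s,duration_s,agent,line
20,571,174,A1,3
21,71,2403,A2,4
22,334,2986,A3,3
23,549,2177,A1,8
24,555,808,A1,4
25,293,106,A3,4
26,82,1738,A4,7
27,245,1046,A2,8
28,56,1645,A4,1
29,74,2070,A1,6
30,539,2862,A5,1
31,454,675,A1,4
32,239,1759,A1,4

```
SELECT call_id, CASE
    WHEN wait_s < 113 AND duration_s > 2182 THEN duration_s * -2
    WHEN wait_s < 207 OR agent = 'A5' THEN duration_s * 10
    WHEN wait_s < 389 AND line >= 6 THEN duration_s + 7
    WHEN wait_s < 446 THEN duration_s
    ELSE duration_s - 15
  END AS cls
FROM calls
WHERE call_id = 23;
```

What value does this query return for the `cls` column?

call_id = 23: wait_s=549, duration_s=2177, agent=A1, line=8.
wait_s < 113 AND duration_s > 2182 → false
wait_s < 207 OR agent = 'A5' → false
wait_s < 389 AND line >= 6 → false
wait_s < 446 → false
No prior WHEN matched → ELSE → 2162

2162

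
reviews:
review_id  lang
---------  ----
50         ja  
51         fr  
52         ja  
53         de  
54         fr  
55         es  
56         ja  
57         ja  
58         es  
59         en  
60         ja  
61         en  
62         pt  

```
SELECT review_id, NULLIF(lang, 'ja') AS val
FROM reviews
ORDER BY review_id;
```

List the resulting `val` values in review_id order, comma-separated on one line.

NULL, fr, NULL, de, fr, es, NULL, NULL, es, en, NULL, en, pt

review_id=50: lang=ja vs ja: equal → NULL
review_id=51: lang=fr vs ja: differ → fr
review_id=52: lang=ja vs ja: equal → NULL
review_id=53: lang=de vs ja: differ → de
review_id=54: lang=fr vs ja: differ → fr
review_id=55: lang=es vs ja: differ → es
review_id=56: lang=ja vs ja: equal → NULL
review_id=57: lang=ja vs ja: equal → NULL
review_id=58: lang=es vs ja: differ → es
review_id=59: lang=en vs ja: differ → en
review_id=60: lang=ja vs ja: equal → NULL
review_id=61: lang=en vs ja: differ → en
review_id=62: lang=pt vs ja: differ → pt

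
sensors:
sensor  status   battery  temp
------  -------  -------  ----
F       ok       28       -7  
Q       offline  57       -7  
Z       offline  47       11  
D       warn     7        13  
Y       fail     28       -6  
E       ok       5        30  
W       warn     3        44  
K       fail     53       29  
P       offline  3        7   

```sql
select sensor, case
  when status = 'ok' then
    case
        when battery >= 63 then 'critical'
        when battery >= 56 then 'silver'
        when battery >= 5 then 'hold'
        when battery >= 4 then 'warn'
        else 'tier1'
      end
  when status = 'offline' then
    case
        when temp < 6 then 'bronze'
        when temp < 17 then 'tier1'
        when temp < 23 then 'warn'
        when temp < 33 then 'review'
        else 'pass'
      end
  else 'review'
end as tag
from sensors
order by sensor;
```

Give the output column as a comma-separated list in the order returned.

sensor=D: status='warn' → outer ELSE → review
sensor=E: status='ok' → inner[battery >= 5] → hold
sensor=F: status='ok' → inner[battery >= 5] → hold
sensor=K: status='fail' → outer ELSE → review
sensor=P: status='offline' → inner[temp < 17] → tier1
sensor=Q: status='offline' → inner[temp < 6] → bronze
sensor=W: status='warn' → outer ELSE → review
sensor=Y: status='fail' → outer ELSE → review
sensor=Z: status='offline' → inner[temp < 17] → tier1

review, hold, hold, review, tier1, bronze, review, review, tier1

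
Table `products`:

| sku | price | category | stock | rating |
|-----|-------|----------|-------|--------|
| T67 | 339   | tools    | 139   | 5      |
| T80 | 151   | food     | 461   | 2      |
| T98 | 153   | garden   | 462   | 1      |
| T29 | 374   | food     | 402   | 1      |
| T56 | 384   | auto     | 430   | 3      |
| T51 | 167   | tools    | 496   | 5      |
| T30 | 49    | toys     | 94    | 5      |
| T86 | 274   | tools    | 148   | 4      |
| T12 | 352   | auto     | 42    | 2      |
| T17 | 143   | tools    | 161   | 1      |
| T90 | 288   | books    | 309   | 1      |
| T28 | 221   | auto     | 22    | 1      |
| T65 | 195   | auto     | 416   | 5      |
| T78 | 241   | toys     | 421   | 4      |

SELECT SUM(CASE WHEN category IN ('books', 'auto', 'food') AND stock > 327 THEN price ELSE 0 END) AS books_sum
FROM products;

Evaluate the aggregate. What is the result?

1104

sku=T67: ✗
sku=T80: ✓ → 151
sku=T98: ✗
sku=T29: ✓ → 374
sku=T56: ✓ → 384
sku=T51: ✗
sku=T30: ✗
sku=T86: ✗
sku=T12: ✗
sku=T17: ✗
sku=T90: ✗
sku=T28: ✗
sku=T65: ✓ → 195
sku=T78: ✗
books_sum = 151 + 374 + 384 + 195 = 1104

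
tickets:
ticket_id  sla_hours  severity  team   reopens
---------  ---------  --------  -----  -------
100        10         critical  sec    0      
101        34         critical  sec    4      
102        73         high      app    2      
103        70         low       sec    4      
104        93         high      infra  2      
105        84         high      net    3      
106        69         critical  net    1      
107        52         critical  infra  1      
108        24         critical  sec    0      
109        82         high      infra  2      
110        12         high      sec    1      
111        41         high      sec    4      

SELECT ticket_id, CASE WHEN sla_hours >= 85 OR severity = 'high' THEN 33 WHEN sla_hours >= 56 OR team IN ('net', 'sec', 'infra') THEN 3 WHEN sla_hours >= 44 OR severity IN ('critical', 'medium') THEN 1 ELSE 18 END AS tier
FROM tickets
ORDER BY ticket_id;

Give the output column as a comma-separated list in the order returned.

3, 3, 33, 3, 33, 33, 3, 3, 3, 33, 33, 33

ticket_id=100: sla_hours >= 56 OR team IN ('net', 'sec', 'infra') → 3
ticket_id=101: sla_hours >= 56 OR team IN ('net', 'sec', 'infra') → 3
ticket_id=102: sla_hours >= 85 OR severity = 'high' → 33
ticket_id=103: sla_hours >= 56 OR team IN ('net', 'sec', 'infra') → 3
ticket_id=104: sla_hours >= 85 OR severity = 'high' → 33
ticket_id=105: sla_hours >= 85 OR severity = 'high' → 33
ticket_id=106: sla_hours >= 56 OR team IN ('net', 'sec', 'infra') → 3
ticket_id=107: sla_hours >= 56 OR team IN ('net', 'sec', 'infra') → 3
ticket_id=108: sla_hours >= 56 OR team IN ('net', 'sec', 'infra') → 3
ticket_id=109: sla_hours >= 85 OR severity = 'high' → 33
ticket_id=110: sla_hours >= 85 OR severity = 'high' → 33
ticket_id=111: sla_hours >= 85 OR severity = 'high' → 33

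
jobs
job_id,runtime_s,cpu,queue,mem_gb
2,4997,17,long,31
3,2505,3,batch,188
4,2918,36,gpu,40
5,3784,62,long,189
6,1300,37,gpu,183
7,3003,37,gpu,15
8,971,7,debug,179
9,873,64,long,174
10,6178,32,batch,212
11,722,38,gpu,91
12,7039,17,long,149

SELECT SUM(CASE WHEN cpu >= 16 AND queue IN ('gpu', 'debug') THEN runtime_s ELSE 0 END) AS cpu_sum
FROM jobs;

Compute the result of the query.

7943

job_id=2: ✗
job_id=3: ✗
job_id=4: ✓ → 2918
job_id=5: ✗
job_id=6: ✓ → 1300
job_id=7: ✓ → 3003
job_id=8: ✗
job_id=9: ✗
job_id=10: ✗
job_id=11: ✓ → 722
job_id=12: ✗
cpu_sum = 2918 + 1300 + 3003 + 722 = 7943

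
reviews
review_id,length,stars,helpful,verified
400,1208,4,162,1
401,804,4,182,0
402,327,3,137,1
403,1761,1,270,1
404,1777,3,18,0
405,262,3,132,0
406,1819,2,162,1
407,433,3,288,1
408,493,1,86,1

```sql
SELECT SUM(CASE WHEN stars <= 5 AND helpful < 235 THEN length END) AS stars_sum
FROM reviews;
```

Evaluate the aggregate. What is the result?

6690

review_id=400: ✓ → 1208
review_id=401: ✓ → 804
review_id=402: ✓ → 327
review_id=403: ✗
review_id=404: ✓ → 1777
review_id=405: ✓ → 262
review_id=406: ✓ → 1819
review_id=407: ✗
review_id=408: ✓ → 493
stars_sum = 1208 + 804 + 327 + 1777 + 262 + 1819 + 493 = 6690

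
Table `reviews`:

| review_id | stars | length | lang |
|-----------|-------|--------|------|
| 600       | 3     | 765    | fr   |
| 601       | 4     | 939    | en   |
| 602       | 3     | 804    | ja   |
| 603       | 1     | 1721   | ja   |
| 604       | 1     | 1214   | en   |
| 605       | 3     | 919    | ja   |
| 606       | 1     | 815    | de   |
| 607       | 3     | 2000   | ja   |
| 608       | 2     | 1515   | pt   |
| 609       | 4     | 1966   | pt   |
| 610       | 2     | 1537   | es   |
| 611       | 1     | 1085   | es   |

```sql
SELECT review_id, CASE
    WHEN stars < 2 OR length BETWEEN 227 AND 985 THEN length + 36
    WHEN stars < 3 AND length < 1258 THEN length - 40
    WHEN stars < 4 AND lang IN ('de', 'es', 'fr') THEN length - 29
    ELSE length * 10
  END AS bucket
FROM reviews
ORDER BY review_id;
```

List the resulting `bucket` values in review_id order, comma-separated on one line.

review_id=600: stars < 2 OR length BETWEEN 227 AND 985 → 801
review_id=601: stars < 2 OR length BETWEEN 227 AND 985 → 975
review_id=602: stars < 2 OR length BETWEEN 227 AND 985 → 840
review_id=603: stars < 2 OR length BETWEEN 227 AND 985 → 1757
review_id=604: stars < 2 OR length BETWEEN 227 AND 985 → 1250
review_id=605: stars < 2 OR length BETWEEN 227 AND 985 → 955
review_id=606: stars < 2 OR length BETWEEN 227 AND 985 → 851
review_id=607: ELSE → 20000
review_id=608: ELSE → 15150
review_id=609: ELSE → 19660
review_id=610: stars < 4 AND lang IN ('de', 'es', 'fr') → 1508
review_id=611: stars < 2 OR length BETWEEN 227 AND 985 → 1121

801, 975, 840, 1757, 1250, 955, 851, 20000, 15150, 19660, 1508, 1121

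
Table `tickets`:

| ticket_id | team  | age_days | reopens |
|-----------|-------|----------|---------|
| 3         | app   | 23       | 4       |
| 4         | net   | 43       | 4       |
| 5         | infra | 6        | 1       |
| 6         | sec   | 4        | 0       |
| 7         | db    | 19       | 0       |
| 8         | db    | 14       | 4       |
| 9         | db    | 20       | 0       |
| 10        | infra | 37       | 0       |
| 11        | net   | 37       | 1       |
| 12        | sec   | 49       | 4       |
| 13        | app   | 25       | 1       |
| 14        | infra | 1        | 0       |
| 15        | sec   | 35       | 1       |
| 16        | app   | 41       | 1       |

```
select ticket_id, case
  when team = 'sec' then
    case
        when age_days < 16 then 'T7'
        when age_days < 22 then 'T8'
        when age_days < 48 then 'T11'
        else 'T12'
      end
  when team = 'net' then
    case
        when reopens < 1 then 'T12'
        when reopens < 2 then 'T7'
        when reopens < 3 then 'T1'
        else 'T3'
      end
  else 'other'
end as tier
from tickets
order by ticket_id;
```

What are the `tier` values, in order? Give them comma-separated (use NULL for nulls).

other, T3, other, T7, other, other, other, other, T7, T12, other, other, T11, other

ticket_id=3: team='app' → outer ELSE → other
ticket_id=4: team='net' → inner[ELSE] → T3
ticket_id=5: team='infra' → outer ELSE → other
ticket_id=6: team='sec' → inner[age_days < 16] → T7
ticket_id=7: team='db' → outer ELSE → other
ticket_id=8: team='db' → outer ELSE → other
ticket_id=9: team='db' → outer ELSE → other
ticket_id=10: team='infra' → outer ELSE → other
ticket_id=11: team='net' → inner[reopens < 2] → T7
ticket_id=12: team='sec' → inner[ELSE] → T12
ticket_id=13: team='app' → outer ELSE → other
ticket_id=14: team='infra' → outer ELSE → other
ticket_id=15: team='sec' → inner[age_days < 48] → T11
ticket_id=16: team='app' → outer ELSE → other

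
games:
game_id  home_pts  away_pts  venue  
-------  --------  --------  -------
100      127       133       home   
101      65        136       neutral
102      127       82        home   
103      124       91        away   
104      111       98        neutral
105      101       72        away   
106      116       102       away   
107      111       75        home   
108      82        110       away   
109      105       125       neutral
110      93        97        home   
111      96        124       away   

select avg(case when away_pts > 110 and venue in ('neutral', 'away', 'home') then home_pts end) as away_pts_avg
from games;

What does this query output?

98.25

game_id=100: ✓ → 127
game_id=101: ✓ → 65
game_id=102: ✗
game_id=103: ✗
game_id=104: ✗
game_id=105: ✗
game_id=106: ✗
game_id=107: ✗
game_id=108: ✗
game_id=109: ✓ → 105
game_id=110: ✗
game_id=111: ✓ → 96
away_pts_avg = (127 + 65 + 105 + 96) / 4 = 98.25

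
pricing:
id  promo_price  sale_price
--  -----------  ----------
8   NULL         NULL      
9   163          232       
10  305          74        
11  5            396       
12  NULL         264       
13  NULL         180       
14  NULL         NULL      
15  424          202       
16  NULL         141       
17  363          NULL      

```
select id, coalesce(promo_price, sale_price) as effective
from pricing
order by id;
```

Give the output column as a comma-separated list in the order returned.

NULL, 163, 305, 5, 264, 180, NULL, 424, 141, 363

id=8: promo_price=NULL, sale_price=NULL (all NULL) → NULL
id=9: promo_price=163 → 163
id=10: promo_price=305 → 305
id=11: promo_price=5 → 5
id=12: promo_price=NULL, sale_price=264 → 264
id=13: promo_price=NULL, sale_price=180 → 180
id=14: promo_price=NULL, sale_price=NULL (all NULL) → NULL
id=15: promo_price=424 → 424
id=16: promo_price=NULL, sale_price=141 → 141
id=17: promo_price=363 → 363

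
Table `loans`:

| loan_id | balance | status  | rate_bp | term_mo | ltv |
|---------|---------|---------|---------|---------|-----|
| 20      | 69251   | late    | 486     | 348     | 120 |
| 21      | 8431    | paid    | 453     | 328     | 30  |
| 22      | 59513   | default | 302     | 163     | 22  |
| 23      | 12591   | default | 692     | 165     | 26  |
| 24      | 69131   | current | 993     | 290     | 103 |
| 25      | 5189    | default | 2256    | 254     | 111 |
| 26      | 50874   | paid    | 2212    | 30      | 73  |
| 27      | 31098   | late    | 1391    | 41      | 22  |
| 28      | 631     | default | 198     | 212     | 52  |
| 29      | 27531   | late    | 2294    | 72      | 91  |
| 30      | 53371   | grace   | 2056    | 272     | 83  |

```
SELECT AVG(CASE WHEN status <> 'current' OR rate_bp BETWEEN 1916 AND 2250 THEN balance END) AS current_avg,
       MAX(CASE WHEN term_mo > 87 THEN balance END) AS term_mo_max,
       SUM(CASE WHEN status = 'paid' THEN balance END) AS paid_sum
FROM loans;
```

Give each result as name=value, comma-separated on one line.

[current_avg: status <> 'current' OR rate_bp BETWEEN 1916 AND 2250]
loan_id=20: ✓ → 69251
loan_id=21: ✓ → 8431
loan_id=22: ✓ → 59513
loan_id=23: ✓ → 12591
loan_id=24: ✗
loan_id=25: ✓ → 5189
loan_id=26: ✓ → 50874
loan_id=27: ✓ → 31098
loan_id=28: ✓ → 631
loan_id=29: ✓ → 27531
loan_id=30: ✓ → 53371
current_avg = (69251 + 8431 + 59513 + 12591 + 5189 + 50874 + 31098 + 631 + 27531 + 53371) / 10 = 31848
—
[term_mo_max: term_mo > 87]
loan_id=20: ✓ → 69251
loan_id=21: ✓ → 8431
loan_id=22: ✓ → 59513
loan_id=23: ✓ → 12591
loan_id=24: ✓ → 69131
loan_id=25: ✓ → 5189
loan_id=26: ✗
loan_id=27: ✗
loan_id=28: ✓ → 631
loan_id=29: ✗
loan_id=30: ✓ → 53371
term_mo_max = MAX(69251, 8431, 59513, 12591, 69131, 5189, 631, 53371) = 69251
—
[paid_sum: status = 'paid']
loan_id=20: ✗
loan_id=21: ✓ → 8431
loan_id=22: ✗
loan_id=23: ✗
loan_id=24: ✗
loan_id=25: ✗
loan_id=26: ✓ → 50874
loan_id=27: ✗
loan_id=28: ✗
loan_id=29: ✗
loan_id=30: ✗
paid_sum = 8431 + 50874 = 59305

current_avg=31848, term_mo_max=69251, paid_sum=59305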